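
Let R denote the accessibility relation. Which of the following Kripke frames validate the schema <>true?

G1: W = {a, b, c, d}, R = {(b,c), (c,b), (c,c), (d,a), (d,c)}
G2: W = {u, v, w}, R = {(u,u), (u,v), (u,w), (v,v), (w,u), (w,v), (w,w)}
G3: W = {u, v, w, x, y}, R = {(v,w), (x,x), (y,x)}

G2

This is the axiom for seriality; its first-order frame correspondent is forall x exists y Rxy.
G1: fails — world a has no successor.
G2: ✓.
G3: fails — world u has no successor.
Valid on: G2.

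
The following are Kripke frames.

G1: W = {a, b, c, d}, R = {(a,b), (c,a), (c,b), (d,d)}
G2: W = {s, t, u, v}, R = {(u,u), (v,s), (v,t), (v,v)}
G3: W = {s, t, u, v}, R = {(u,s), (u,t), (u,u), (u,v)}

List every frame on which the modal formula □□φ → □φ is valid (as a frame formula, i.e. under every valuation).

Frame correspondent (Sahlqvist): ∀x ∀y (Rxy → ∃z (Rxz ∧ Rzy)) — i.e. density.
G1: fails — Rca but no z with Rcz and Rza.
G2: holds.
G3: holds.
Valid on: G2, G3.

G2, G3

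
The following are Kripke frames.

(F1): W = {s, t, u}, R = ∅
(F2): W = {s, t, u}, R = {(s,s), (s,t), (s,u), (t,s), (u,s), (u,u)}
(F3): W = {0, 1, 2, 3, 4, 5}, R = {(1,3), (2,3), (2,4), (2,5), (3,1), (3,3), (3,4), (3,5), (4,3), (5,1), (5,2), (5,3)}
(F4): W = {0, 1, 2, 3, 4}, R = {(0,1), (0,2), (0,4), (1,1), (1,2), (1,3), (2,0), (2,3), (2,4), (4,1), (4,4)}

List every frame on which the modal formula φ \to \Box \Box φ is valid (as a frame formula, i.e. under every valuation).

This is the axiom for a generalized confluence (Geach) condition; its first-order frame correspondent is \forall x \forall z (x R^2 z \to \exists w (x = w \wedge z = w)).
(F1): condition met.
(F2): fails — sR²t but s ≠ t.
(F3): fails — 1R²3 but 1 ≠ 3.
(F4): fails — 0R²1 but 0 ≠ 1.

(F1)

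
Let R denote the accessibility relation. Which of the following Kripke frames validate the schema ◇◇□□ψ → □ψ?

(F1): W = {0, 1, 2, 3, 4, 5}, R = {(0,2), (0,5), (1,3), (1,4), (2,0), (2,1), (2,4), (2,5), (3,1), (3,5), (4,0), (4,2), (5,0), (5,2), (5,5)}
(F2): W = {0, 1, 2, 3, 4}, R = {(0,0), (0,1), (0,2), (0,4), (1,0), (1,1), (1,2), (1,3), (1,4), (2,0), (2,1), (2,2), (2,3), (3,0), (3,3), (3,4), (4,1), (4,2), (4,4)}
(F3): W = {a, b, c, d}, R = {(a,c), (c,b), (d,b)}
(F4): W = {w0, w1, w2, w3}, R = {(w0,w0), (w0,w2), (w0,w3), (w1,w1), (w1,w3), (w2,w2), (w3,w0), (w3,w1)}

Frame correspondent (Sahlqvist): ∀x ∀y ∀z ((xR²y ∧ xRz) → ∃w (yR²w ∧ z = w)) — i.e. a generalized confluence (Geach) condition.
(F1): fails — 1R²0, 1R3 but no w with 0R²w and 3=w.
(F2): ✓.
(F3): fails — aR²b, aRc but no w with bR²w and c=w.
(F4): fails — w0R²w1, w0Rw2 but no w with w1R²w and w2=w.
Valid on: (F2).

(F2)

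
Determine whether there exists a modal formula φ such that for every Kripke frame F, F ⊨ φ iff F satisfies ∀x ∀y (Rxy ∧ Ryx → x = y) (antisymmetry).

Any modally definable frame class is closed under surjective bounded morphisms.
The 8-cycle (worlds a,b,c,d,e,f,g,h with a→b→c→d→e→f→g→h→a) is antisymmetric. Sending even-indexed worlds to a and odd-indexed worlds to b is a surjective bounded morphism onto the two-world frame with a↔b, which is not antisymmetric.
So no modal formula (or set of formulas) defines exactly the antisymmetric frames.

Not definable by any modal formula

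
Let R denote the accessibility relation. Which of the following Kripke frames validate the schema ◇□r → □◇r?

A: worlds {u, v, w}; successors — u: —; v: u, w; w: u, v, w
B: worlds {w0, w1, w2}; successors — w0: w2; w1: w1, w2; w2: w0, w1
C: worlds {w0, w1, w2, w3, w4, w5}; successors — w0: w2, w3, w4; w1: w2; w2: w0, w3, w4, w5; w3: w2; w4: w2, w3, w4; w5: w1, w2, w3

The schema corresponds to convergence: ∀x ∀y ∀z (Rxy ∧ Rxz → ∃w (Ryw ∧ Rzw)).
A: fails — Rvw and Rvu but w and u have no common successor.
B: satisfies the condition.
C: fails — Rw0w2 and Rw0w3 but w2 and w3 have no common successor.

B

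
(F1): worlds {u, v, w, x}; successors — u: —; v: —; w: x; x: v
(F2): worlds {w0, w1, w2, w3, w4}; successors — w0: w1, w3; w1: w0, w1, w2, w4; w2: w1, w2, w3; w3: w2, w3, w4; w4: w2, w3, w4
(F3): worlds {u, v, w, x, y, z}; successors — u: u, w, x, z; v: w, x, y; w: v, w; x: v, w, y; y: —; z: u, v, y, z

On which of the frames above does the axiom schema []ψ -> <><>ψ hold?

Frame correspondent (Sahlqvist): forall x exists w (xRw & x R^2 w) — i.e. a generalized confluence (Geach) condition.
(F1): fails — at u but no t with uRt and uR²t.
(F2): satisfies the condition.
(F3): fails — at y but no t with yRt and yR²t.
Valid on: (F2).

(F2)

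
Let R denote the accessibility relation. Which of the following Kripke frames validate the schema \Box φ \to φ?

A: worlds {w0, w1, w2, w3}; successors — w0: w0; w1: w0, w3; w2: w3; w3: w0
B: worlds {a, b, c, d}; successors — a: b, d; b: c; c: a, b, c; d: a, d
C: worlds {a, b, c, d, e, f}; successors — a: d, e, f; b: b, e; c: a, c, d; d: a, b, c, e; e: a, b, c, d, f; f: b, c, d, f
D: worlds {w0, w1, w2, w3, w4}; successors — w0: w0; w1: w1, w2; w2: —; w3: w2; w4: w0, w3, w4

The schema corresponds to reflexivity: \forall x Rxx.
A: fails — world w1 does not see itself.
B: fails — world a does not see itself.
C: fails — world a does not see itself.
D: fails — world w2 does not see itself.
Valid on no frame.

none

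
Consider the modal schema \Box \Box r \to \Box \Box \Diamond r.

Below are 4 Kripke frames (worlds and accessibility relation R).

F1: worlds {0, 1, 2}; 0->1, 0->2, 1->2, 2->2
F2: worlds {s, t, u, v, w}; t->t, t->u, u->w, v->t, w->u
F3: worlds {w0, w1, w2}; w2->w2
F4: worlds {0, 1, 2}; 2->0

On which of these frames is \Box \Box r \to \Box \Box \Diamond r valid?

F1, F3, F4

This is the axiom for a generalized confluence (Geach) condition; its first-order frame correspondent is \forall x \forall z (x R^2 z \to \exists w (x R^2 w \wedge zRw)).
F1: satisfies the condition.
F2: fails — uR²u but no w* with uR²w* and uRw*.
F3: satisfies the condition.
F4: satisfies the condition.
Valid on: F1, F3, F4.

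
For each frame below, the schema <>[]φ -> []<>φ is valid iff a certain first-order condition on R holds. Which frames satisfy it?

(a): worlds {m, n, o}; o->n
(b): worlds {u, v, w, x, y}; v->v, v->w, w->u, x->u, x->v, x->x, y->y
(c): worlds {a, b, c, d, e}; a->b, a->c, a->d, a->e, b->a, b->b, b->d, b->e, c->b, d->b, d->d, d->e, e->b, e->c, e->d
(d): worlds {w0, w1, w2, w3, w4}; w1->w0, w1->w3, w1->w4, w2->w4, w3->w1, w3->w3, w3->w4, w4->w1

Frame correspondent (Sahlqvist): forall x forall y forall z (Rxy & Rxz -> exists w (Ryw & Rzw)) — i.e. convergence.
(a): fails — Ron and Ron but n and n have no common successor.
(b): fails — Rvv and Rvw but v and w have no common successor.
(c): condition met.
(d): fails — Rw1w0 and Rw1w0 but w0 and w0 have no common successor.

(c)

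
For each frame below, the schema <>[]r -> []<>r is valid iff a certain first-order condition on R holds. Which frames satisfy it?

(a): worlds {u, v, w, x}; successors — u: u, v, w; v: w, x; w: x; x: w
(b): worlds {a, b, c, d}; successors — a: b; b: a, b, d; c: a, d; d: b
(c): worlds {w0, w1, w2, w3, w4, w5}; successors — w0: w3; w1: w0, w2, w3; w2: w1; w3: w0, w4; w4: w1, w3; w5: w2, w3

The schema corresponds to convergence: forall x forall y forall z (Rxy & Rxz -> exists w (Ryw & Rzw)).
(a): fails — Ruw and Ruu but w and u have no common successor.
(b): condition met.
(c): fails — Rw1w2 and Rw1w0 but w2 and w0 have no common successor.
Valid on: (b).

(b)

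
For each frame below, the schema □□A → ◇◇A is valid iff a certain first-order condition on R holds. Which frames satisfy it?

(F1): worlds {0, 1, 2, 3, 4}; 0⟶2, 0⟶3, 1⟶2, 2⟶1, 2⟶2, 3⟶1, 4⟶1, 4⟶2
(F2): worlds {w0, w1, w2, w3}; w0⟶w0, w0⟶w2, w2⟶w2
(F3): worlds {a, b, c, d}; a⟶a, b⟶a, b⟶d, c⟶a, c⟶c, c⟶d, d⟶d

The schema corresponds to a generalized confluence (Geach) condition: ∀x ∃w (xR²w ∧ xR²w).
(F1): satisfies the condition.
(F2): fails — at w1 but no w with w1R²w and w1R²w.
(F3): satisfies the condition.

(F1), (F3)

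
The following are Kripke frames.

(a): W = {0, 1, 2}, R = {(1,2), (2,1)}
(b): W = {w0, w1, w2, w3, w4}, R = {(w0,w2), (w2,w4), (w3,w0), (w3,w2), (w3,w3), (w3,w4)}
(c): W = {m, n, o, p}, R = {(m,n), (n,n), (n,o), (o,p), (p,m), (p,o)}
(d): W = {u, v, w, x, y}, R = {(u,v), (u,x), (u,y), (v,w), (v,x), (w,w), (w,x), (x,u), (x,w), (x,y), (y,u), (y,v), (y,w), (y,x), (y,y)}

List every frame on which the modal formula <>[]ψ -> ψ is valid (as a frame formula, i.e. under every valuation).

The schema corresponds to symmetry: forall x forall y (Rxy -> Ryx).
(a): ✓.
(b): fails — Rw2w4 but not Rw4w2.
(c): fails — Rpm but not Rmp.
(d): fails — Ruv but not Rvu.

(a)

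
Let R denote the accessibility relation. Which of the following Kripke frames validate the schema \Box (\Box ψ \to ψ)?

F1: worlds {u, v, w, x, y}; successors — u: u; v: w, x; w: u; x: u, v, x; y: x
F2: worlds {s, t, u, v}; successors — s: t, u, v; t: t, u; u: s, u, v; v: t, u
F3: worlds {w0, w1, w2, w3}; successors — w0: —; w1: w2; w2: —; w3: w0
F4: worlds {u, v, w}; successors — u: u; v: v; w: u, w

This is the axiom for shift-reflexivity; its first-order frame correspondent is \forall x \forall y (Rxy \to Ryy).
F1: fails — Rvw but not Rww.
F2: fails — Ruv but not Rvv.
F3: fails — Rw1w2 but not Rw2w2.
F4: holds.

F4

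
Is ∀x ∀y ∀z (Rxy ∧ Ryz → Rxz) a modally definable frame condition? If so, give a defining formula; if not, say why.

Yes, by □r → □□r

The condition is transitivity. A defining modal formula is □r → □□r.
Suppose □r→□□r is valid. Take Rxy, Ryz and set V(r)={w : Rxw}. Then □r at x, so □□r at x, so □r at y, so r at z, i.e. Rxz.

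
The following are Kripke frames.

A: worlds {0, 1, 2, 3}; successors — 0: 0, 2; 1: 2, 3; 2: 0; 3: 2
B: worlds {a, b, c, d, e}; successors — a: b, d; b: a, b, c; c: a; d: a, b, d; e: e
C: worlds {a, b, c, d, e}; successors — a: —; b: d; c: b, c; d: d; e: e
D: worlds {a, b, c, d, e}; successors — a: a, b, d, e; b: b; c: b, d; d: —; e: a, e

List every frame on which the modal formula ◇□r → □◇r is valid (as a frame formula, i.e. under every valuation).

none

This is the axiom for convergence; its first-order frame correspondent is ∀x ∀y ∀z (Rxy ∧ Rxz → ∃w (Ryw ∧ Rzw)).
A: fails — R12 and R13 but 2 and 3 have no common successor.
B: fails — Rbc and Rba but c and a have no common successor.
C: fails — Rcc and Rcb but c and b have no common successor.
D: fails — Rab and Rae but b and e have no common successor.
Valid on no frame.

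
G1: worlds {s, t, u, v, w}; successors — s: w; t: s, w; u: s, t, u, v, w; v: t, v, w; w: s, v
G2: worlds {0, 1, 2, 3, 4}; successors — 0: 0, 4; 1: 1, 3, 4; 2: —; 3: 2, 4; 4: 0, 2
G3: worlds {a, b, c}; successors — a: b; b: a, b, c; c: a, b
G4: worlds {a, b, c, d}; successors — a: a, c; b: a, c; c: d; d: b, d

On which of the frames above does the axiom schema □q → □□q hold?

none

This is the axiom for transitivity; its first-order frame correspondent is ∀x ∀y ∀z (Rxy ∧ Ryz → Rxz).
G1: fails — Rvt and Rts but not Rvs.
G2: fails — R34 and R40 but not R30.
G3: fails — Rab and Rbc but not Rac.
G4: fails — Rbc and Rcd but not Rbd.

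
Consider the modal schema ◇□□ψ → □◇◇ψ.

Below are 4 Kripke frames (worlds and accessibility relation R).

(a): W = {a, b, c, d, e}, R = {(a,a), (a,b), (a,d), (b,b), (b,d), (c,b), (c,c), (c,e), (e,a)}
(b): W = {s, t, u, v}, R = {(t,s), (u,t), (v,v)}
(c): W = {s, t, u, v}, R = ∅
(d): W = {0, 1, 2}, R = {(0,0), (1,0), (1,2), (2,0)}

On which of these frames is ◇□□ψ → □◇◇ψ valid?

(c), (d)

The schema corresponds to a generalized confluence (Geach) condition: ∀x ∀y ∀z ((xRy ∧ xRz) → ∃w (yR²w ∧ zR²w)).
(a): fails — aRa, aRd but no w with aR²w and dR²w.
(b): fails — tRs, tRs but no w with sR²w and sR²w.
(c): ✓.
(d): ✓.
Valid on: (c), (d).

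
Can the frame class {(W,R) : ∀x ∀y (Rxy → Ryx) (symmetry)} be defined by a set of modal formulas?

Yes: it is symmetry, defined by the B schema q → □◇q.
Suppose q→□◇q is valid. Take Rxy and set V(q)={x}. Then q at x, so □◇q at x, so ◇q at y, so some z with Ryz has q; z=x, i.e. Ryx.

Yes, by q → □◇q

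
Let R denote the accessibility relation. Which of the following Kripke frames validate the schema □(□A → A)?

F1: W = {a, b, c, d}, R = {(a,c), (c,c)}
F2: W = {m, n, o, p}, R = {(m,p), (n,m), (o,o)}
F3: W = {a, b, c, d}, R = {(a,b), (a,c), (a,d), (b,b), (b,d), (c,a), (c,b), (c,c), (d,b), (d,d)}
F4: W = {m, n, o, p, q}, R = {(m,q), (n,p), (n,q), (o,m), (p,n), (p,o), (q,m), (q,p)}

This is the axiom for shift-reflexivity; its first-order frame correspondent is ∀x ∀y (Rxy → Ryy).
F1: condition met.
F2: fails — Rnm but not Rmm.
F3: fails — Rca but not Raa.
F4: fails — Rom but not Rmm.
Valid on: F1.

F1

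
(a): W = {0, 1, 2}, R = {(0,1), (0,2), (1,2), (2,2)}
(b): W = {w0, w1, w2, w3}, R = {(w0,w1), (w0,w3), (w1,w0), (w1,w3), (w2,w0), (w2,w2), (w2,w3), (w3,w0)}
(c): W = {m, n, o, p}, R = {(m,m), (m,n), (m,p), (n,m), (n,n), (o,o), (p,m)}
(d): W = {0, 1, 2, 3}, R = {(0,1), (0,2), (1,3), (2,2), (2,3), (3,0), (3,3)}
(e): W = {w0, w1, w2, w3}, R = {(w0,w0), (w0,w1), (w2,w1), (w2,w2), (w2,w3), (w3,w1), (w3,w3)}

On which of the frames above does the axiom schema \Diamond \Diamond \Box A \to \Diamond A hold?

Frame correspondent (Sahlqvist): \forall x \forall y (x R^2 y \to \exists w (yRw \wedge xRw)) — i.e. a generalized confluence (Geach) condition.
(a): ✓.
(b): fails — w0R²w3 but no w with w3Rw and w0Rw.
(c): ✓.
(d): fails — 0R²3 but no w with 3Rw and 0Rw.
(e): fails — w0R²w1 but no w with w1Rw and w0Rw.

(a), (c)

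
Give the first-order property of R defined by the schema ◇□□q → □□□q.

∀x ∀y ∀z ((xRy ∧ xR³z) → ∃w (yR²w ∧ z = w))

This is a Sahlqvist (Geach-type) schema ◇^1□^2q → □^3◇^0q.
First-order correspondent: ∀x ∀y ∀z ((xRy ∧ xR³z) → ∃w (yR²w ∧ z = w)).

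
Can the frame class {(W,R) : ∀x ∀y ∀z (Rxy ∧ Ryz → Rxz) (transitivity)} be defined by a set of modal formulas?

Yes, by □r → □□r

Yes: it is transitivity, defined by the 4 schema □r → □□r.
Suppose □r→□□r is valid. Take Rxy, Ryz and set V(r)={w : Rxw}. Then □r at x, so □□r at x, so □r at y, so r at z, i.e. Rxz.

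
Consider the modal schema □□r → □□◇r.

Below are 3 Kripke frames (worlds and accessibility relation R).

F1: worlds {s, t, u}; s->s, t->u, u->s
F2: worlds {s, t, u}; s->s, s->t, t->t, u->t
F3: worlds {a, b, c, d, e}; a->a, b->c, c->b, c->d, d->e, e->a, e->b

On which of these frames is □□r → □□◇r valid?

Frame correspondent (Sahlqvist): ∀x ∀z (xR²z → ∃w (xR²w ∧ zRw)) — i.e. a generalized confluence (Geach) condition.
F1: holds.
F2: holds.
F3: fails — bR²b but no w with bR²w and bRw.

F1, F2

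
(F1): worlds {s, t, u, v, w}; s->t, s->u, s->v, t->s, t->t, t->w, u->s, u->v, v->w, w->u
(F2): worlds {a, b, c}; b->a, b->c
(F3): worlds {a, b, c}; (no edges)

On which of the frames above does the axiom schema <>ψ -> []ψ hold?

(F3)

This is the axiom for partial functionality; its first-order frame correspondent is forall x forall y forall z (Rxy & Rxz -> y = z).
(F1): fails — s sees both t and u.
(F2): fails — b sees both a and c.
(F3): satisfies the condition.
Valid on: (F3).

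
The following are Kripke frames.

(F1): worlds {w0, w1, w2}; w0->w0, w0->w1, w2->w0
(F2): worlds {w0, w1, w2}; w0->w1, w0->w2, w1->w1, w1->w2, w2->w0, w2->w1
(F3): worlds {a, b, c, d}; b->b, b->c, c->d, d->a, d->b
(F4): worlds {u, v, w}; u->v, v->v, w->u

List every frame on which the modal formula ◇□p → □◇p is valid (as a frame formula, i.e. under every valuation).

(F2), (F4)

This is the axiom for convergence; its first-order frame correspondent is ∀x ∀y ∀z (Rxy ∧ Rxz → ∃w (Ryw ∧ Rzw)).
(F1): fails — Rw0w1 and Rw0w1 but w1 and w1 have no common successor.
(F2): satisfies the condition.
(F3): fails — Rbc and Rbb but c and b have no common successor.
(F4): satisfies the condition.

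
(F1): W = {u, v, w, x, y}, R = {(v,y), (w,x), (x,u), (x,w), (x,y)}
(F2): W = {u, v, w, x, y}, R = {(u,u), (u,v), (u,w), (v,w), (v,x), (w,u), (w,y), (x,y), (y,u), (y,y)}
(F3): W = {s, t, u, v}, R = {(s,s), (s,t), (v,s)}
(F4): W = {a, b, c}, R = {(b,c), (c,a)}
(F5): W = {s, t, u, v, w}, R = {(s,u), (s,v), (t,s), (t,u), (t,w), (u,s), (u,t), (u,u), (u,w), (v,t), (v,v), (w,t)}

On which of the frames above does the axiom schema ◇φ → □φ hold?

(F4)

Frame correspondent (Sahlqvist): ∀x ∀y ∀z (Rxy ∧ Rxz → y = z) — i.e. partial functionality.
(F1): fails — x sees both u and w.
(F2): fails — u sees both u and v.
(F3): fails — s sees both s and t.
(F4): holds.
(F5): fails — s sees both u and v.
Valid on: (F4).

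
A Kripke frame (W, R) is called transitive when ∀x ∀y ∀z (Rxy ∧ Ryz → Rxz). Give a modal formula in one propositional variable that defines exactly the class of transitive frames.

□ψ → □□ψ

A defining formula is □ψ → □□ψ (the 4 axiom).
Suppose □ψ→□□ψ is valid. Take Rxy, Ryz and set V(ψ)={w : Rxw}. Then □ψ at x, so □□ψ at x, so □ψ at y, so ψ at z, i.e. Rxz.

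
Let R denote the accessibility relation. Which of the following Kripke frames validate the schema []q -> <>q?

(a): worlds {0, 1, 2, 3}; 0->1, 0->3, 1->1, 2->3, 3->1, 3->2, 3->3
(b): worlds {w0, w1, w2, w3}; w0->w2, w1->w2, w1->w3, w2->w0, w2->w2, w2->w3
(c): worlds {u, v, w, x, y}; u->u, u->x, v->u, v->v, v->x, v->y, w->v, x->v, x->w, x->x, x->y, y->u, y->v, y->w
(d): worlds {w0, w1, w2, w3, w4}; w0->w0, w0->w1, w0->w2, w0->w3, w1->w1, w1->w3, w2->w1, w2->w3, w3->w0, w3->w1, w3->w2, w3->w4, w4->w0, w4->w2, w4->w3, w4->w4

Frame correspondent (Sahlqvist): forall x exists y Rxy — i.e. seriality.
(a): holds.
(b): fails — world w3 has no successor.
(c): holds.
(d): holds.
Valid on: (a), (c), (d).

(a), (c), (d)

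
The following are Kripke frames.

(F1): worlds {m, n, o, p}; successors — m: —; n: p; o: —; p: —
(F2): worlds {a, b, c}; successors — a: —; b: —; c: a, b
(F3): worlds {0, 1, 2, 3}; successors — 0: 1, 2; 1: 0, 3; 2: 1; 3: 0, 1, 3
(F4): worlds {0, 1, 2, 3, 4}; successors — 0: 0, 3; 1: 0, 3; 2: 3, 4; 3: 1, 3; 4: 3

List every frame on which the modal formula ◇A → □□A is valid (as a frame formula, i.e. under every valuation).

(F1), (F2)

This is the axiom for a generalized confluence (Geach) condition; its first-order frame correspondent is ∀x ∀y ∀z ((xRy ∧ xR²z) → ∃w (y = w ∧ z = w)).
(F1): ✓.
(F2): ✓.
(F3): fails — 0R1, 0R²0 but 1 ≠ 0.
(F4): fails — 0R0, 0R²1 but 0 ≠ 1.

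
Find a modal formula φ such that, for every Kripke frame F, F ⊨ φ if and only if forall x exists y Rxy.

A defining formula is □ψ → ◇ψ (the D axiom).
Suppose □ψ→◇ψ is valid. At any x set V(ψ)=W. Then □ψ at x, so ◇ψ at x, so x has a successor.

□ψ → ◇ψ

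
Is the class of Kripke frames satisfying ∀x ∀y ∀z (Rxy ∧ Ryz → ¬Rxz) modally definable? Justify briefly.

No

Modal frame validity is preserved under surjective bounded morphisms.
The 7-cycle (worlds 0,1,2,3,4,5,6 with 0→1→2→3→4→5→6→0) is intransitive. Mapping every world to a single reflexive point • is a surjective bounded morphism; the reflexive point is not intransitive (R••∧R•• but R••).
So no modal formula (or set of formulas) defines exactly the intransitive frames.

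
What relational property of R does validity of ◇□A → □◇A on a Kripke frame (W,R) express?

convergence

Suppose ◇□A→□◇A is valid. Take Rxy, Rxz and set V(A)={w : Ryw}. Then □A at y so ◇□A at x, so □◇A at x, so ◇A at z, giving w with Rzw and Ryw.
The converse is a direct semantic check.
Frame condition: ∀x ∀y ∀z (Rxy ∧ Rxz → ∃w (Ryw ∧ Rzw)).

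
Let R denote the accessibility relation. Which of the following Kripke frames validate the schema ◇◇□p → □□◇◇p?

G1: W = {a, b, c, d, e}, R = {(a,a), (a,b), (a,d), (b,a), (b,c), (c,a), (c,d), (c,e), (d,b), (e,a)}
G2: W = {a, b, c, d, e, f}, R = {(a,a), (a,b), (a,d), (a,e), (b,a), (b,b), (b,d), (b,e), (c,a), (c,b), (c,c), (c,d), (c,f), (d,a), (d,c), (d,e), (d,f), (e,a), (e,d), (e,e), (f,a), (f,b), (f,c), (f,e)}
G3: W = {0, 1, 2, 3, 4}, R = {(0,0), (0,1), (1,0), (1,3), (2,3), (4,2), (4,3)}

G2

The schema corresponds to a generalized confluence (Geach) condition: ∀x ∀y ∀z ((xR²y ∧ xR²z) → ∃w (yRw ∧ zR²w)).
G1: fails — aR²d, aR²d but no w with dRw and dR²w.
G2: holds.
G3: fails — 0R²0, 0R²3 but no w with 0Rw and 3R²w.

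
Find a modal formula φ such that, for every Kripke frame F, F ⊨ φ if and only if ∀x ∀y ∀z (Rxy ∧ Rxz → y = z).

The condition is partial functionality. The CD schema ◇ψ → □ψ defines it.
Suppose ◇ψ→□ψ is valid. Take Rxy, Rxz and set V(ψ)={y}. Then ◇ψ at x, so □ψ at x, so ψ at z, i.e. z=y.

◇ψ → □ψ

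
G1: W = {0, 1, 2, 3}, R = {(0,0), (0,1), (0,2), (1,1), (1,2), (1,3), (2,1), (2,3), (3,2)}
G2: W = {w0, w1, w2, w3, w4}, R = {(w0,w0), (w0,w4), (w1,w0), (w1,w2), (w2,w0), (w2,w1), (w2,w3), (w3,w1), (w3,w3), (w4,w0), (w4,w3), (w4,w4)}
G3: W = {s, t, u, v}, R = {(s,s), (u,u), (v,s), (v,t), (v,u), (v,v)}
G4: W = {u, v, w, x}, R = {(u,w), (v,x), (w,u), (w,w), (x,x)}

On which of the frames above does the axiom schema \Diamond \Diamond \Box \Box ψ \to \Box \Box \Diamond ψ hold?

G2, G4

Frame correspondent (Sahlqvist): \forall x \forall y \forall z ((x R^2 y \wedge x R^2 z) \to \exists w (y R^2 w \wedge zRw)) — i.e. a generalized confluence (Geach) condition.
G1: fails — 0R²3, 0R²3 but no w with 3R²w and 3Rw.
G2: satisfies the condition.
G3: fails — vR²s, vR²t but no w with sR²w and tRw.
G4: satisfies the condition.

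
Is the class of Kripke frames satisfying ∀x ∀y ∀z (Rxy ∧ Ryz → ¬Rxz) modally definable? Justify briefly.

No

Any modally definable frame class is closed under surjective bounded morphisms.
The 3-cycle (worlds w0,w1,w2 with w0→w1→w2→w0) is intransitive. Mapping every world to a single reflexive point • is a surjective bounded morphism; the reflexive point is not intransitive (R••∧R•• but R••).
Hence intransitivity is not modally definable.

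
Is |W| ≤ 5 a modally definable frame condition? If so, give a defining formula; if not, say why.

No

Any modally definable frame class is closed under disjoint unions.
Any modal formula valid on each of 6 disjoint one-world frames is valid on their disjoint union (validity is preserved under disjoint unions). Each one-world frame has |W|=1≤5, but the union has |W|=6.
So no modal formula (or set of formulas) defines exactly the |W|≤5 frames.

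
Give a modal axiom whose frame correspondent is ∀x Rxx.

□r → r

The condition is reflexivity. The T schema □r → r defines it.
Suppose □r→r is valid. At any x set V(r)={w : Rxw}. Then □r holds at x, so r holds at x, i.e. Rxx.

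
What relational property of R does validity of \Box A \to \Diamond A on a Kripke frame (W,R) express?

seriality

Suppose □A→◇A is valid. At any x set V(A)=W. Then □A at x, so ◇A at x, so x has a successor.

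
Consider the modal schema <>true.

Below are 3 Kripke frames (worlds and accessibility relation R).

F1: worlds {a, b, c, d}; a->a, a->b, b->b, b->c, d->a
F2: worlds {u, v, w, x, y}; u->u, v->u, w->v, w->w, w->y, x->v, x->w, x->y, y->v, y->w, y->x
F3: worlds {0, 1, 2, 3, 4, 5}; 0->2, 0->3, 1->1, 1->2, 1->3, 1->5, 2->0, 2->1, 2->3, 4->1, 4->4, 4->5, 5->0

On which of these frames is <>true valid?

The schema corresponds to seriality: forall x exists y Rxy.
F1: fails — world c has no successor.
F2: ✓.
F3: fails — world 3 has no successor.
Valid on: F2.

F2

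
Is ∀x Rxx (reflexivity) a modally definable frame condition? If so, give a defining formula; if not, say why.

Yes: it is reflexivity, defined by the T schema □q → q.

Yes, by □q → q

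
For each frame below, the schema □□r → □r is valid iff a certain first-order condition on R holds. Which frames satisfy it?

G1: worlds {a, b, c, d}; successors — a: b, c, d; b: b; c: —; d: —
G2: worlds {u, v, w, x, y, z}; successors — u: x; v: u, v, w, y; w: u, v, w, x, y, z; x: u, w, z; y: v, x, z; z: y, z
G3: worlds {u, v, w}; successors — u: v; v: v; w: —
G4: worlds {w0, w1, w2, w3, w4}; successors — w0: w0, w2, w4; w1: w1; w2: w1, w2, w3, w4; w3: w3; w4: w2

This is the axiom for density; its first-order frame correspondent is ∀x ∀y (Rxy → ∃z (Rxz ∧ Rzy)).
G1: fails — Rac but no z with Raz and Rzc.
G2: fails — Ryx but no t with Ryt and Rtx.
G3: holds.
G4: holds.
Valid on: G3, G4.

G3, G4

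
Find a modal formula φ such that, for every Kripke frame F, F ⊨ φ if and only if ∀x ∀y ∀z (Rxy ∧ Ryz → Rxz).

□p → □□p

This is transitivity; the standard corresponding axiom is 4: □p → □□p.
Suppose □p→□□p is valid. Take Rxy, Ryz and set V(p)={w : Rxw}. Then □p at x, so □□p at x, so □p at y, so p at z, i.e. Rxz.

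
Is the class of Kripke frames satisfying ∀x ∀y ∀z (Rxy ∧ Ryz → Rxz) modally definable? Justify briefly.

Yes: it is transitivity, defined by the 4 schema □p → □□p.

Yes — defined by □p → □□p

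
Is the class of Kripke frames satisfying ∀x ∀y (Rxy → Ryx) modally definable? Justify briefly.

Yes, by p → □◇p

Yes: it is symmetry, defined by the B schema p → □◇p.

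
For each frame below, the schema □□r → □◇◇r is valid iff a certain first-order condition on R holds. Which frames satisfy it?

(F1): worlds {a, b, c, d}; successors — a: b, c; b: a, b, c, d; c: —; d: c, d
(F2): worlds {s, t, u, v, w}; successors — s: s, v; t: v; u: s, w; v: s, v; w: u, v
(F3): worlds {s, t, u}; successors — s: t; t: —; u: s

(F2)

The schema corresponds to a generalized confluence (Geach) condition: ∀x ∀z (xRz → ∃w (xR²w ∧ zR²w)).
(F1): fails — aRc but no w with aR²w and cR²w.
(F2): satisfies the condition.
(F3): fails — sRt but no w with sR²w and tR²w.
Valid on: (F2).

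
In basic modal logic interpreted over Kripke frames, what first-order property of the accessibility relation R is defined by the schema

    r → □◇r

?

symmetry: ∀x ∀y (Rxy → Ryx)

Suppose r→□◇r is valid. Take Rxy and set V(r)={x}. Then r at x, so □◇r at x, so ◇r at y, so some z with Ryz has r; z=x, i.e. Ryx.
The converse is a direct semantic check.
Frame condition: ∀x ∀y (Rxy → Ryx).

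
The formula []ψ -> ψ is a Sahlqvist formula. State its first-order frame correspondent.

Suppose □ψ→ψ is valid. At any x set V(ψ)={w : Rxw}. Then □ψ holds at x, so ψ holds at x, i.e. Rxx.

Reflexivity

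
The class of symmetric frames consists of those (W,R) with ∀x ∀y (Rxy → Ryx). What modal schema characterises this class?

A defining formula is q → □◇q (the B axiom).
Suppose q→□◇q is valid. Take Rxy and set V(q)={x}. Then q at x, so □◇q at x, so ◇q at y, so some z with Ryz has q; z=x, i.e. Ryx.

q → □◇q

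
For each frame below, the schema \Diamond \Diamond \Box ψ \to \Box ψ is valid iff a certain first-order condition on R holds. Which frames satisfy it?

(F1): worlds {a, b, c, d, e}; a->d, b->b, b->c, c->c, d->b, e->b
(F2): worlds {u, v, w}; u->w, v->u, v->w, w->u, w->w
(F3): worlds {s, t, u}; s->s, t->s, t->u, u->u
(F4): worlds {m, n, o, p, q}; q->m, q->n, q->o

(F4)

Frame correspondent (Sahlqvist): \forall x \forall y \forall z ((x R^2 y \wedge xRz) \to \exists w (yRw \wedge z = w)) — i.e. a generalized confluence (Geach) condition.
(F1): fails — aR²b, aRd but no w with bRw and d=w.
(F2): fails — vR²u, vRu but no t with uRt and u=t.
(F3): fails — tR²s, tRu but no w with sRw and u=w.
(F4): condition met.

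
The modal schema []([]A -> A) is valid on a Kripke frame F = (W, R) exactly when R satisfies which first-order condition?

This is the T□ axiom.
Its frame correspondent is shift-reflexivity — forall x forall y (Rxy -> Ryy).

shift-reflexivity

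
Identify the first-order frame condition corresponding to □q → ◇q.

Suppose □q→◇q is valid. At any x set V(q)=W. Then □q at x, so ◇q at x, so x has a successor.
Conversely, on a frame with seriality the schema holds at every world under every valuation.
So the correspondent is seriality.

seriality: ∀x ∃y Rxy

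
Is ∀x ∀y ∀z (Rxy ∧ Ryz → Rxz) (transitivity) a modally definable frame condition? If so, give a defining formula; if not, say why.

Definable; □p → □□p defines it

Yes: it is transitivity, defined by the 4 schema □p → □□p.
Suppose □p→□□p is valid. Take Rxy, Ryz and set V(p)={w : Rxw}. Then □p at x, so □□p at x, so □p at y, so p at z, i.e. Rxz.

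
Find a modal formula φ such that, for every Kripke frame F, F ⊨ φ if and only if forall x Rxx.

□r → r

A defining formula is □r → r (the T axiom).
Suppose □r→r is valid. At any x set V(r)={w : Rxw}. Then □r holds at x, so r holds at x, i.e. Rxx.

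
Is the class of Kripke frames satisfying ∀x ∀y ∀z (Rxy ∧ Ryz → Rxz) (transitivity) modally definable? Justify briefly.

Yes, by □q → □□q

Yes: it is transitivity, defined by the 4 schema □q → □□q.
Suppose □q→□□q is valid. Take Rxy, Ryz and set V(q)={w : Rxw}. Then □q at x, so □□q at x, so □q at y, so q at z, i.e. Rxz.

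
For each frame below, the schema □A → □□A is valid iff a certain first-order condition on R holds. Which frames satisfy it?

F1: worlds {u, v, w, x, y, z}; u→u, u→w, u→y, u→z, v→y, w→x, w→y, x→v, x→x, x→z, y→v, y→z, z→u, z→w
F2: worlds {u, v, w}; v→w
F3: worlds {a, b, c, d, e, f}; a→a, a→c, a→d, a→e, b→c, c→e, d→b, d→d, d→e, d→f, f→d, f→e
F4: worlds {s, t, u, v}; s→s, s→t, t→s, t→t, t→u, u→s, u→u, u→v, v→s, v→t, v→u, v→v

Frame correspondent (Sahlqvist): ∀x ∀y ∀z (Rxy ∧ Ryz → Rxz) — i.e. transitivity.
F1: fails — Ruw and Rwx but not Rux.
F2: ✓.
F3: fails — Rbc and Rce but not Rbe.
F4: fails — Ruv and Rvt but not Rut.

F2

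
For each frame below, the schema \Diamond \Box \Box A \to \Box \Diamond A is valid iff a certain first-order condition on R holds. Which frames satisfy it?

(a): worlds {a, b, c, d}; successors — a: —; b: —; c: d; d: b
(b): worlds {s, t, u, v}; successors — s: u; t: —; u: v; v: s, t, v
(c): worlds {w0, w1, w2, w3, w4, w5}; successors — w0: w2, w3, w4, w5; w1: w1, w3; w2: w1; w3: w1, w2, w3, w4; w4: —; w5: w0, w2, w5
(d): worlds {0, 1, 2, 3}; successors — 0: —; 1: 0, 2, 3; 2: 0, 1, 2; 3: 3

This is the axiom for a generalized confluence (Geach) condition; its first-order frame correspondent is \forall x \forall y \forall z ((xRy \wedge xRz) \to \exists w (y R^2 w \wedge zRw)).
(a): fails — cRd, cRd but no w with dR²w and dRw.
(b): fails — vRs, vRs but no w with sR²w and sRw.
(c): fails — w0Rw2, w0Rw4 but no w with w2R²w and w4Rw.
(d): fails — 1R0, 1R0 but no w with 0R²w and 0Rw.

none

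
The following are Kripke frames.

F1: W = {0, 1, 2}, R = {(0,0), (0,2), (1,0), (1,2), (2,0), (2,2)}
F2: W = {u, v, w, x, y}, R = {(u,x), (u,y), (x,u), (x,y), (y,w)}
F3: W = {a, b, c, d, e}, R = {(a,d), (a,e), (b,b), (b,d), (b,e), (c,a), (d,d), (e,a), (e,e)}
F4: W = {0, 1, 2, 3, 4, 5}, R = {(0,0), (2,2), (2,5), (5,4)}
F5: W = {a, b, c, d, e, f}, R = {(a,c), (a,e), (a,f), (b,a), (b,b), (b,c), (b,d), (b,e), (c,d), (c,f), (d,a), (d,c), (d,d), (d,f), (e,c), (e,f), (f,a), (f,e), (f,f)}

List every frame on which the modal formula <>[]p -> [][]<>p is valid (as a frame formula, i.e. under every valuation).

F1, F5

Frame correspondent (Sahlqvist): forall x forall y forall z ((xRy & x R^2 z) -> exists w (yRw & zRw)) — i.e. a generalized confluence (Geach) condition.
F1: ✓.
F2: fails — uRx, uR²w but no t with xRt and wRt.
F3: fails — aRd, aR²e but no w with dRw and eRw.
F4: fails — 2R2, 2R²4 but no w with 2Rw and 4Rw.
F5: ✓.
Valid on: F1, F5.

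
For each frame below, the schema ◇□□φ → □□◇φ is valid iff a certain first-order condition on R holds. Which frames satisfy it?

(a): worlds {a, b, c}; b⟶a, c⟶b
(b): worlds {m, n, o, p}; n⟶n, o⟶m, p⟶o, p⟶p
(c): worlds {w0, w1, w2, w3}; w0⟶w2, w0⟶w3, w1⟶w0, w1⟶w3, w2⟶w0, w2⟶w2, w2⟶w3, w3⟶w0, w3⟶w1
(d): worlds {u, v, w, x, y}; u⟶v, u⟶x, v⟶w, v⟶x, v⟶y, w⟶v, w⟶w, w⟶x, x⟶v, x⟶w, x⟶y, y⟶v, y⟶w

(c), (d)

Frame correspondent (Sahlqvist): ∀x ∀y ∀z ((xRy ∧ xR²z) → ∃w (yR²w ∧ zRw)) — i.e. a generalized confluence (Geach) condition.
(a): fails — cRb, cR²a but no w with bR²w and aRw.
(b): fails — pRo, pR²m but no w with oR²w and mRw.
(c): condition met.
(d): condition met.
Valid on: (c), (d).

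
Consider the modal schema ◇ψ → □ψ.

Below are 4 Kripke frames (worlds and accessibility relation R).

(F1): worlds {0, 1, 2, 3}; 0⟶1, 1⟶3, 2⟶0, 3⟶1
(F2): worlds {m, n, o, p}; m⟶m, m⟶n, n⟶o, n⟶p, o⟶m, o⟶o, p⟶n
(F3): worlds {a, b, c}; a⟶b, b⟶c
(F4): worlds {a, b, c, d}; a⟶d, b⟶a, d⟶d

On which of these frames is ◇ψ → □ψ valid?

Frame correspondent (Sahlqvist): ∀x ∀y ∀z (Rxy ∧ Rxz → y = z) — i.e. partial functionality.
(F1): satisfies the condition.
(F2): fails — m sees both m and n.
(F3): satisfies the condition.
(F4): satisfies the condition.
Valid on: (F1), (F3), (F4).

(F1), (F3), (F4)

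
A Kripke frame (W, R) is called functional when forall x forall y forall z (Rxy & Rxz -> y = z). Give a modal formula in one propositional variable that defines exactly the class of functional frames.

This is partial functionality; the standard corresponding axiom is CD: ◇s → □s.
Suppose ◇s→□s is valid. Take Rxy, Rxz and set V(s)={y}. Then ◇s at x, so □s at x, so s at z, i.e. z=y.

◇s → □s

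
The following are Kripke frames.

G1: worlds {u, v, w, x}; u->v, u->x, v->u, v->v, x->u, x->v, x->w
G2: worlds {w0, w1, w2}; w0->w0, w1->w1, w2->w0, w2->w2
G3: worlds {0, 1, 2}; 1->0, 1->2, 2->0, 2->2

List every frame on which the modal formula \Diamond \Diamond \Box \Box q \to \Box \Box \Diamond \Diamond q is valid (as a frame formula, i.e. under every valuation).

Frame correspondent (Sahlqvist): \forall x \forall y \forall z ((x R^2 y \wedge x R^2 z) \to \exists w (y R^2 w \wedge z R^2 w)) — i.e. a generalized confluence (Geach) condition.
G1: fails — uR²u, uR²w but no t with uR²t and wR²t.
G2: holds.
G3: fails — 1R²0, 1R²0 but no w with 0R²w and 0R²w.
Valid on: G2.

G2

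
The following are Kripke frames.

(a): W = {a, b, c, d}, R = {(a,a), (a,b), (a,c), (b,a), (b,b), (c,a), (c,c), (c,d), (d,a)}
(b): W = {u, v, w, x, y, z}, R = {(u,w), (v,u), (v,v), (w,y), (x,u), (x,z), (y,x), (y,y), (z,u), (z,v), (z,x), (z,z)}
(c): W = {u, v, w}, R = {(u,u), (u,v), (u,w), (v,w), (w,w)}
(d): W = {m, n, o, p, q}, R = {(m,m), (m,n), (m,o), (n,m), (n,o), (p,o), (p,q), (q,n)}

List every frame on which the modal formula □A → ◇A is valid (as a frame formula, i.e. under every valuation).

(a), (b), (c)

The schema corresponds to seriality: ∀x ∃y Rxy.
(a): ✓.
(b): ✓.
(c): ✓.
(d): fails — world o has no successor.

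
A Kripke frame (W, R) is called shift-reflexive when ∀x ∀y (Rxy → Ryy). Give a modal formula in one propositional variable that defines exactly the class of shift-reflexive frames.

The condition is shift-reflexivity. The T□ schema □(□q → q) defines it.

□(□q → q)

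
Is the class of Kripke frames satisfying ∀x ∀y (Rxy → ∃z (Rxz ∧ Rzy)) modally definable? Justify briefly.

Yes — defined by □□r → □r

This is a Sahlqvist condition; the C4 axiom □□r → □r defines it.
Suppose □□r→□r is valid. Take Rxy and set V(r)={w : xR²w}. Then □□r at x, so □r at x, so r at y, i.e. ∃z(Rxz∧Rzy).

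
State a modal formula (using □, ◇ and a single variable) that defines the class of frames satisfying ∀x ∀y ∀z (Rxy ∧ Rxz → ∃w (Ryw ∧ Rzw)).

This is convergence; the standard corresponding axiom is .2: ◇□ψ → □◇ψ.

◇□ψ → □◇ψ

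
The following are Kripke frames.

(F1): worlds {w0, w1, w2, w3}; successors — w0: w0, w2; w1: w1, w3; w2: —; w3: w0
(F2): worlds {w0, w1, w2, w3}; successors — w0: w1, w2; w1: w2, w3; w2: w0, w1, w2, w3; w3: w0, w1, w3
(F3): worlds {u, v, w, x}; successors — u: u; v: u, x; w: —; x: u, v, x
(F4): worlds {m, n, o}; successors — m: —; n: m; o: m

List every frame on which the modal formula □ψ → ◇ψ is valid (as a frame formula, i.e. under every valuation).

The schema corresponds to seriality: ∀x ∃y Rxy.
(F1): fails — world w2 has no successor.
(F2): ✓.
(F3): fails — world w has no successor.
(F4): fails — world m has no successor.

(F2)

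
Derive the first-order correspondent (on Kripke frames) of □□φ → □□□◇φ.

This is a Sahlqvist (Geach-type) schema ◇^0□^2φ → □^3◇^1φ.
Minimal-valuation argument: fix x; take any y with xR^0y and any z with xR^3z. Set V(φ) to the set of worlds R-reachable from y in exactly 2 steps. Then □^2φ holds at y, so the antecedent holds at x; validity forces ◇^1φ at z, giving a w with zR^1w and yR^2w.
First-order correspondent: ∀x ∀z (xR³z → ∃w (xR²w ∧ zRw)).

∀x ∀z (xR³z → ∃w (xR²w ∧ zRw))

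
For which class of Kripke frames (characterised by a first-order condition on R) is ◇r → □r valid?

partial functionality

This is the CD axiom.
Its frame correspondent is partial functionality — ∀x ∀y ∀z (Rxy ∧ Rxz → y = z).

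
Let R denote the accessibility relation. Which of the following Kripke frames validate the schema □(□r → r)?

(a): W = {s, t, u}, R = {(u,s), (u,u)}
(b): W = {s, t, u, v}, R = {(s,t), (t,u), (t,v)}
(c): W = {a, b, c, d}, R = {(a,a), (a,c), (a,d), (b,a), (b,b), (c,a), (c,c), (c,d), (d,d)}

(c)

This is the axiom for shift-reflexivity; its first-order frame correspondent is ∀x ∀y (Rxy → Ryy).
(a): fails — Rus but not Rss.
(b): fails — Rtu but not Ruu.
(c): holds.
Valid on: (c).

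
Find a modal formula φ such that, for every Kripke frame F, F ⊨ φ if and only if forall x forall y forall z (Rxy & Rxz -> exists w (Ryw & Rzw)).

◇□s → □◇s

A defining formula is ◇□s → □◇s (the .2 axiom).
Suppose ◇□s→□◇s is valid. Take Rxy, Rxz and set V(s)={w : Ryw}. Then □s at y so ◇□s at x, so □◇s at x, so ◇s at z, giving w with Rzw and Ryw.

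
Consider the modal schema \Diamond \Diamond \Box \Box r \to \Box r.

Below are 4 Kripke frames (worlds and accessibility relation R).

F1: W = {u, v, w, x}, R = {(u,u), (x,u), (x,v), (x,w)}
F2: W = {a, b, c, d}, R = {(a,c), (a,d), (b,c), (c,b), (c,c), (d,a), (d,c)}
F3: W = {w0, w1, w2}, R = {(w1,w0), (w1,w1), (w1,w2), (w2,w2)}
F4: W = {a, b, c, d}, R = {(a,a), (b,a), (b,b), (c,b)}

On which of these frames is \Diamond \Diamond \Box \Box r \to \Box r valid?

none

Frame correspondent (Sahlqvist): \forall x \forall y \forall z ((x R^2 y \wedge xRz) \to \exists w (y R^2 w \wedge z = w)) — i.e. a generalized confluence (Geach) condition.
F1: fails — xR²u, xRv but no t with uR²t and v=t.
F2: fails — aR²a, aRd but no w with aR²w and d=w.
F3: fails — w1R²w0, w1Rw0 but no w with w0R²w and w0=w.
F4: fails — bR²a, bRb but no w with aR²w and b=w.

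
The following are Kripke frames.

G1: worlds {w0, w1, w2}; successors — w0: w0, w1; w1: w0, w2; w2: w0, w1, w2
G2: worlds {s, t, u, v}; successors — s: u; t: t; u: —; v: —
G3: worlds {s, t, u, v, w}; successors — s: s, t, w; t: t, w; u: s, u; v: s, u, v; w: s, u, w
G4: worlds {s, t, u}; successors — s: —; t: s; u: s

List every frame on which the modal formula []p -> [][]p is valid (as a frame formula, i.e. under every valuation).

Frame correspondent (Sahlqvist): forall x forall y forall z (Rxy & Ryz -> Rxz) — i.e. transitivity.
G1: fails — Rw1w2 and Rw2w1 but not Rw1w1.
G2: satisfies the condition.
G3: fails — Rus and Rsw but not Ruw.
G4: satisfies the condition.

G2, G4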